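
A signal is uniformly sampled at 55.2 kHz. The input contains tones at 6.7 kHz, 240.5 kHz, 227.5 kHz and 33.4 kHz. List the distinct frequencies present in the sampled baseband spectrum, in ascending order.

fs/2 = 27.6 kHz.
6.7 kHz ≤ fs/2 = 27.6 kHz, passes unchanged.
240.5 kHz mod fs = 19.7 kHz.
19.7 kHz ≤ fs/2 = 27.6 kHz, appears at 19.7 kHz.
227.5 kHz mod fs = 6.7 kHz.
6.7 kHz ≤ fs/2 = 27.6 kHz, appears at 6.7 kHz.
33.4 kHz > fs/2 = 27.6 kHz, folds to fs − 33.4 kHz = 21.8 kHz.
Distinct values: {6.7 kHz, 19.7 kHz, 21.8 kHz}.

6.7 kHz, 19.7 kHz, 21.8 kHz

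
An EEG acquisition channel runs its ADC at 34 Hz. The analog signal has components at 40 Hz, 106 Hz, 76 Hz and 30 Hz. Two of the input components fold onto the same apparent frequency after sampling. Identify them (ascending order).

fs/2 = 17 Hz.
40 Hz mod fs = 6 Hz.
6 Hz ≤ fs/2 = 17 Hz, appears at 6 Hz.
106 Hz mod fs = 4 Hz.
4 Hz ≤ fs/2 = 17 Hz, appears at 4 Hz.
76 Hz mod fs = 8 Hz.
8 Hz ≤ fs/2 = 17 Hz, appears at 8 Hz.
30 Hz > fs/2 = 17 Hz, folds to fs − 30 Hz = 4 Hz.
30 Hz and 106 Hz both map to 4 Hz.

30 Hz, 106 Hz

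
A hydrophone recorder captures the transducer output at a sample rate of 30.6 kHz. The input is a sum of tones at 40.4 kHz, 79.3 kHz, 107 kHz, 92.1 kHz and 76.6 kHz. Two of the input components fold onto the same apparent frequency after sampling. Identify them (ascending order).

76.6 kHz, 107 kHz

fs/2 = 15.3 kHz.
40.4 kHz mod fs = 9.8 kHz.
9.8 kHz ≤ fs/2 = 15.3 kHz, appears at 9.8 kHz.
79.3 kHz mod fs = 18.1 kHz.
18.1 kHz > fs/2 = 15.3 kHz, folds to fs − 18.1 kHz = 12.5 kHz.
107 kHz mod fs = 15.2 kHz.
15.2 kHz ≤ fs/2 = 15.3 kHz, appears at 15.2 kHz.
92.1 kHz mod fs = 0.3 kHz.
0.3 kHz ≤ fs/2 = 15.3 kHz, appears at 0.3 kHz.
76.6 kHz mod fs = 15.4 kHz.
15.4 kHz > fs/2 = 15.3 kHz, folds to fs − 15.4 kHz = 15.2 kHz.
76.6 kHz and 107 kHz both map to 15.2 kHz.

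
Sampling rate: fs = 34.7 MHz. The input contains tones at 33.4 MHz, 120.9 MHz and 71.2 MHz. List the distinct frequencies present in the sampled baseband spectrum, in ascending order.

1.3 MHz, 1.8 MHz, 16.8 MHz

fs/2 = 17.35 MHz.
33.4 MHz > fs/2 = 17.35 MHz, folds to fs − 33.4 MHz = 1.3 MHz.
120.9 MHz mod fs = 16.8 MHz.
16.8 MHz ≤ fs/2 = 17.35 MHz, appears at 16.8 MHz.
71.2 MHz mod fs = 1.8 MHz.
1.8 MHz ≤ fs/2 = 17.35 MHz, appears at 1.8 MHz.
Distinct values: {1.3 MHz, 1.8 MHz, 16.8 MHz}.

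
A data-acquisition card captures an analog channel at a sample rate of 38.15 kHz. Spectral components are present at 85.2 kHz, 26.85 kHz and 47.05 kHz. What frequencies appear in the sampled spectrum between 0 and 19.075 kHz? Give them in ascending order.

8.9 kHz, 11.3 kHz

fs/2 = 19.075 kHz.
85.2 kHz mod fs = 8.9 kHz.
8.9 kHz ≤ fs/2 = 19.075 kHz, appears at 8.9 kHz.
26.85 kHz > fs/2 = 19.075 kHz, folds to fs − 26.85 kHz = 11.3 kHz.
47.05 kHz mod fs = 8.9 kHz.
8.9 kHz ≤ fs/2 = 19.075 kHz, appears at 8.9 kHz.
Distinct values: {8.9 kHz, 11.3 kHz}.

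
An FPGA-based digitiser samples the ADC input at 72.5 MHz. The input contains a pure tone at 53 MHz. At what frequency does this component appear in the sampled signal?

19.5 MHz

53 MHz > fs/2 = 36.25 MHz, folds to fs − 53 MHz = 19.5 MHz.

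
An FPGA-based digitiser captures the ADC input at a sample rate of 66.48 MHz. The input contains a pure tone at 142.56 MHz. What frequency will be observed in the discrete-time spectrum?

142.56 MHz mod fs = 9.6 MHz.
9.6 MHz ≤ fs/2 = 33.24 MHz, appears at 9.6 MHz.

9.6 MHz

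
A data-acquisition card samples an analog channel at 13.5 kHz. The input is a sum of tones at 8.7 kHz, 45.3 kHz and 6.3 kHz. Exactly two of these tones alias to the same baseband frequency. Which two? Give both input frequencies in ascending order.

fs/2 = 6.75 kHz.
8.7 kHz > fs/2 = 6.75 kHz, folds to fs − 8.7 kHz = 4.8 kHz.
45.3 kHz mod fs = 4.8 kHz.
4.8 kHz ≤ fs/2 = 6.75 kHz, appears at 4.8 kHz.
6.3 kHz ≤ fs/2 = 6.75 kHz, passes unchanged.
8.7 kHz and 45.3 kHz both map to 4.8 kHz.

8.7 kHz, 45.3 kHz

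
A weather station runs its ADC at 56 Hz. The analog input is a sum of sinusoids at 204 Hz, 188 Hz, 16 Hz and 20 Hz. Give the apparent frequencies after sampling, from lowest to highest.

16 Hz, 20 Hz

fs/2 = 28 Hz.
204 Hz mod fs = 36 Hz.
36 Hz > fs/2 = 28 Hz, folds to fs − 36 Hz = 20 Hz.
188 Hz mod fs = 20 Hz.
20 Hz ≤ fs/2 = 28 Hz, appears at 20 Hz.
16 Hz ≤ fs/2 = 28 Hz, passes unchanged.
20 Hz ≤ fs/2 = 28 Hz, passes unchanged.
Distinct values: {16 Hz, 20 Hz}.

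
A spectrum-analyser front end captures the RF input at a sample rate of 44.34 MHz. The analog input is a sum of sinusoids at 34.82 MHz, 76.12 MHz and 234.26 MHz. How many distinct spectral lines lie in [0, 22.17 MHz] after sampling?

fs/2 = 22.17 MHz.
34.82 MHz > fs/2 = 22.17 MHz, folds to fs − 34.82 MHz = 9.52 MHz.
76.12 MHz mod fs = 31.78 MHz.
31.78 MHz > fs/2 = 22.17 MHz, folds to fs − 31.78 MHz = 12.56 MHz.
234.26 MHz mod fs = 12.56 MHz.
12.56 MHz ≤ fs/2 = 22.17 MHz, appears at 12.56 MHz.
Distinct values: {9.52 MHz, 12.56 MHz} → 2.

2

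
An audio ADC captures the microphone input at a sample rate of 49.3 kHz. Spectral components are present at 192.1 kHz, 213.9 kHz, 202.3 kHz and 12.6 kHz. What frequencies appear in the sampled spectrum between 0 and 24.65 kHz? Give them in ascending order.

fs/2 = 24.65 kHz.
192.1 kHz mod fs = 44.2 kHz.
44.2 kHz > fs/2 = 24.65 kHz, folds to fs − 44.2 kHz = 5.1 kHz.
213.9 kHz mod fs = 16.7 kHz.
16.7 kHz ≤ fs/2 = 24.65 kHz, appears at 16.7 kHz.
202.3 kHz mod fs = 5.1 kHz.
5.1 kHz ≤ fs/2 = 24.65 kHz, appears at 5.1 kHz.
12.6 kHz ≤ fs/2 = 24.65 kHz, passes unchanged.
Distinct values: {5.1 kHz, 12.6 kHz, 16.7 kHz}.

5.1 kHz, 12.6 kHz, 16.7 kHz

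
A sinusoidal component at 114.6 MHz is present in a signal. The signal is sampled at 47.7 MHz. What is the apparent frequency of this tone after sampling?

114.6 MHz mod fs = 19.2 MHz.
19.2 MHz ≤ fs/2 = 23.85 MHz, appears at 19.2 MHz.

19.2 MHz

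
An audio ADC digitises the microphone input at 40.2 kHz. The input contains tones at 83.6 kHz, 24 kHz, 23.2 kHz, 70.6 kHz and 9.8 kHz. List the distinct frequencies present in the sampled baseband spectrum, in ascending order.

fs/2 = 20.1 kHz.
83.6 kHz mod fs = 3.2 kHz.
3.2 kHz ≤ fs/2 = 20.1 kHz, appears at 3.2 kHz.
24 kHz > fs/2 = 20.1 kHz, folds to fs − 24 kHz = 16.2 kHz.
23.2 kHz > fs/2 = 20.1 kHz, folds to fs − 23.2 kHz = 17 kHz.
70.6 kHz mod fs = 30.4 kHz.
30.4 kHz > fs/2 = 20.1 kHz, folds to fs − 30.4 kHz = 9.8 kHz.
9.8 kHz ≤ fs/2 = 20.1 kHz, passes unchanged.
Distinct values: {3.2 kHz, 9.8 kHz, 16.2 kHz, 17 kHz}.

3.2 kHz, 9.8 kHz, 16.2 kHz, 17 kHz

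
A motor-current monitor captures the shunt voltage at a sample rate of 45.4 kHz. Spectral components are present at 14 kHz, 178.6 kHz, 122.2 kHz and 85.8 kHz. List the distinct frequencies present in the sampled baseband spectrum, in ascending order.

fs/2 = 22.7 kHz.
14 kHz ≤ fs/2 = 22.7 kHz, passes unchanged.
178.6 kHz mod fs = 42.4 kHz.
42.4 kHz > fs/2 = 22.7 kHz, folds to fs − 42.4 kHz = 3 kHz.
122.2 kHz mod fs = 31.4 kHz.
31.4 kHz > fs/2 = 22.7 kHz, folds to fs − 31.4 kHz = 14 kHz.
85.8 kHz mod fs = 40.4 kHz.
40.4 kHz > fs/2 = 22.7 kHz, folds to fs − 40.4 kHz = 5 kHz.
Distinct values: {3 kHz, 5 kHz, 14 kHz}.

3 kHz, 5 kHz, 14 kHz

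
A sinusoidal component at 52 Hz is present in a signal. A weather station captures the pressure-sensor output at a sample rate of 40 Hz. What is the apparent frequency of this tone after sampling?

52 Hz mod fs = 12 Hz.
12 Hz ≤ fs/2 = 20 Hz, appears at 12 Hz.

12 Hz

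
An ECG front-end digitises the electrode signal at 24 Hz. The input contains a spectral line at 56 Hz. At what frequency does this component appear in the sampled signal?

8 Hz

56 Hz mod fs = 8 Hz.
8 Hz ≤ fs/2 = 12 Hz, appears at 8 Hz.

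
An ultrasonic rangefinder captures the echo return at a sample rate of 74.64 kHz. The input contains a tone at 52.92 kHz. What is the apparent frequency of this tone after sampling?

52.92 kHz > fs/2 = 37.32 kHz, folds to fs − 52.92 kHz = 21.72 kHz.

21.72 kHz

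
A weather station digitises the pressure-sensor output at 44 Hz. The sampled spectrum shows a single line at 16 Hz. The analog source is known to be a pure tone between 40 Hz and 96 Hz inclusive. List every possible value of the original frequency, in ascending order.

Frequencies that alias to 16 Hz are k·fs ± 16 Hz for integer k ≥ 0.
k=0: 16 Hz.
k=1: 28 Hz, 60 Hz.
k=2: 72 Hz, 104 Hz.
k=3: 116 Hz, 148 Hz.
Within [40 Hz, 96 Hz]: 60 Hz, 72 Hz.

60 Hz, 72 Hz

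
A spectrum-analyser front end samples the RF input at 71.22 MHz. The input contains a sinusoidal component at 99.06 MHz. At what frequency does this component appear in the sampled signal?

27.84 MHz

99.06 MHz mod fs = 27.84 MHz.
27.84 MHz ≤ fs/2 = 35.61 MHz, appears at 27.84 MHz.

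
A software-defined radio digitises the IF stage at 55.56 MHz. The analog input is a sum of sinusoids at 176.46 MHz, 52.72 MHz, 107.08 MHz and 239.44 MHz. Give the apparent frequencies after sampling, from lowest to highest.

2.84 MHz, 4.04 MHz, 9.78 MHz, 17.2 MHz

fs/2 = 27.78 MHz.
176.46 MHz mod fs = 9.78 MHz.
9.78 MHz ≤ fs/2 = 27.78 MHz, appears at 9.78 MHz.
52.72 MHz > fs/2 = 27.78 MHz, folds to fs − 52.72 MHz = 2.84 MHz.
107.08 MHz mod fs = 51.52 MHz.
51.52 MHz > fs/2 = 27.78 MHz, folds to fs − 51.52 MHz = 4.04 MHz.
239.44 MHz mod fs = 17.2 MHz.
17.2 MHz ≤ fs/2 = 27.78 MHz, appears at 17.2 MHz.
Distinct values: {2.84 MHz, 4.04 MHz, 9.78 MHz, 17.2 MHz}.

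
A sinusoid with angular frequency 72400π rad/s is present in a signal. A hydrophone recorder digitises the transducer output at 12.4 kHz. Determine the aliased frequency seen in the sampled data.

ω = 72400π rad/s → f = ω/(2π) = 36200 Hz = 36.2 kHz.
36.2 kHz mod fs = 11.4 kHz.
11.4 kHz > fs/2 = 6.2 kHz, folds to fs − 11.4 kHz = 1 kHz.

1 kHz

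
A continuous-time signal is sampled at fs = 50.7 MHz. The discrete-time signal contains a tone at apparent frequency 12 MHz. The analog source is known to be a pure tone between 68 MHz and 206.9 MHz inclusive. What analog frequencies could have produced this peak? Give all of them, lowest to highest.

Frequencies that alias to 12 MHz are k·fs ± 12 MHz for integer k ≥ 0.
k=0: 12 MHz.
k=1: 38.7 MHz, 62.7 MHz.
k=2: 89.4 MHz, 113.4 MHz.
k=3: 140.1 MHz, 164.1 MHz.
k=4: 190.8 MHz, 214.8 MHz.
k=5: 241.5 MHz, 265.5 MHz.
Within [68 MHz, 206.9 MHz]: 89.4 MHz, 113.4 MHz, 140.1 MHz, 164.1 MHz, 190.8 MHz.

89.4 MHz, 113.4 MHz, 140.1 MHz, 164.1 MHz, 190.8 MHz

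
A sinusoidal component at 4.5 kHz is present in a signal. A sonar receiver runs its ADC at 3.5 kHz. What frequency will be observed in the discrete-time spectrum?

1 kHz

4.5 kHz mod fs = 1 kHz.
1 kHz ≤ fs/2 = 1.75 kHz, appears at 1 kHz.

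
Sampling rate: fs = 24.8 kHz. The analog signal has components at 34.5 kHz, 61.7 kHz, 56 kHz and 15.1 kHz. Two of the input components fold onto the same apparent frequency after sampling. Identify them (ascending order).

15.1 kHz, 34.5 kHz

fs/2 = 12.4 kHz.
34.5 kHz mod fs = 9.7 kHz.
9.7 kHz ≤ fs/2 = 12.4 kHz, appears at 9.7 kHz.
61.7 kHz mod fs = 12.1 kHz.
12.1 kHz ≤ fs/2 = 12.4 kHz, appears at 12.1 kHz.
56 kHz mod fs = 6.4 kHz.
6.4 kHz ≤ fs/2 = 12.4 kHz, appears at 6.4 kHz.
15.1 kHz > fs/2 = 12.4 kHz, folds to fs − 15.1 kHz = 9.7 kHz.
15.1 kHz and 34.5 kHz both map to 9.7 kHz.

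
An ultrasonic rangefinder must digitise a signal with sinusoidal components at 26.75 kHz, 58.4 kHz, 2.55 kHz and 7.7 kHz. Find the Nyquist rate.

116.8 kHz

Highest-frequency component: 58.4 kHz.
Nyquist rate = 2 × 58.4 kHz = 116.8 kHz.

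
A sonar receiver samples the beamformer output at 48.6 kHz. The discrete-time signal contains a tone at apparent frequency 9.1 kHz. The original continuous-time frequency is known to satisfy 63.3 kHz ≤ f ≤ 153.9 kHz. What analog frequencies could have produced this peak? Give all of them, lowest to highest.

88.1 kHz, 106.3 kHz, 136.7 kHz

Frequencies that alias to 9.1 kHz are k·fs ± 9.1 kHz for integer k ≥ 0.
k=0: 9.1 kHz.
k=1: 39.5 kHz, 57.7 kHz.
k=2: 88.1 kHz, 106.3 kHz.
k=3: 136.7 kHz, 154.9 kHz.
k=4: 185.3 kHz, 203.5 kHz.
Within [63.3 kHz, 153.9 kHz]: 88.1 kHz, 106.3 kHz, 136.7 kHz.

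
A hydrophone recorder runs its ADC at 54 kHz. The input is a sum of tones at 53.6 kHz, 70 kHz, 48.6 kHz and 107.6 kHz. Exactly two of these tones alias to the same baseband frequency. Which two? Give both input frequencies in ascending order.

53.6 kHz, 107.6 kHz

fs/2 = 27 kHz.
53.6 kHz > fs/2 = 27 kHz, folds to fs − 53.6 kHz = 0.4 kHz.
70 kHz mod fs = 16 kHz.
16 kHz ≤ fs/2 = 27 kHz, appears at 16 kHz.
48.6 kHz > fs/2 = 27 kHz, folds to fs − 48.6 kHz = 5.4 kHz.
107.6 kHz mod fs = 53.6 kHz.
53.6 kHz > fs/2 = 27 kHz, folds to fs − 53.6 kHz = 0.4 kHz.
53.6 kHz and 107.6 kHz both map to 0.4 kHz.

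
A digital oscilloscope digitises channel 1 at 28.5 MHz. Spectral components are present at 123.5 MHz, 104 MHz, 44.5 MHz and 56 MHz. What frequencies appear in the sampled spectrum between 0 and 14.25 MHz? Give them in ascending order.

fs/2 = 14.25 MHz.
123.5 MHz mod fs = 9.5 MHz.
9.5 MHz ≤ fs/2 = 14.25 MHz, appears at 9.5 MHz.
104 MHz mod fs = 18.5 MHz.
18.5 MHz > fs/2 = 14.25 MHz, folds to fs − 18.5 MHz = 10 MHz.
44.5 MHz mod fs = 16 MHz.
16 MHz > fs/2 = 14.25 MHz, folds to fs − 16 MHz = 12.5 MHz.
56 MHz mod fs = 27.5 MHz.
27.5 MHz > fs/2 = 14.25 MHz, folds to fs − 27.5 MHz = 1 MHz.
Distinct values: {1 MHz, 9.5 MHz, 10 MHz, 12.5 MHz}.

1 MHz, 9.5 MHz, 10 MHz, 12.5 MHz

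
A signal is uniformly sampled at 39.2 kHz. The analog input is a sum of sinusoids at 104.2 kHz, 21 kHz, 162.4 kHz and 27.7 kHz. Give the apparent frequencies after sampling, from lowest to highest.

5.6 kHz, 11.5 kHz, 13.4 kHz, 18.2 kHz

fs/2 = 19.6 kHz.
104.2 kHz mod fs = 25.8 kHz.
25.8 kHz > fs/2 = 19.6 kHz, folds to fs − 25.8 kHz = 13.4 kHz.
21 kHz > fs/2 = 19.6 kHz, folds to fs − 21 kHz = 18.2 kHz.
162.4 kHz mod fs = 5.6 kHz.
5.6 kHz ≤ fs/2 = 19.6 kHz, appears at 5.6 kHz.
27.7 kHz > fs/2 = 19.6 kHz, folds to fs − 27.7 kHz = 11.5 kHz.
Distinct values: {5.6 kHz, 11.5 kHz, 13.4 kHz, 18.2 kHz}.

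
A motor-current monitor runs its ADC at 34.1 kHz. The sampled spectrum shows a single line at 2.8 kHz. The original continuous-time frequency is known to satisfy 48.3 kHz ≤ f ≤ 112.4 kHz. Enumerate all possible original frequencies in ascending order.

65.4 kHz, 71 kHz, 99.5 kHz, 105.1 kHz

Frequencies that alias to 2.8 kHz are k·fs ± 2.8 kHz for integer k ≥ 0.
k=0: 2.8 kHz.
k=1: 31.3 kHz, 36.9 kHz.
k=2: 65.4 kHz, 71 kHz.
k=3: 99.5 kHz, 105.1 kHz.
k=4: 133.6 kHz, 139.2 kHz.
Within [48.3 kHz, 112.4 kHz]: 65.4 kHz, 71 kHz, 99.5 kHz, 105.1 kHz.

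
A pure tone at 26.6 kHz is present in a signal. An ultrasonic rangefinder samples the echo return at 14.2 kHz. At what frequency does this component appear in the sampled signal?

1.8 kHz

26.6 kHz mod fs = 12.4 kHz.
12.4 kHz > fs/2 = 7.1 kHz, folds to fs − 12.4 kHz = 1.8 kHz.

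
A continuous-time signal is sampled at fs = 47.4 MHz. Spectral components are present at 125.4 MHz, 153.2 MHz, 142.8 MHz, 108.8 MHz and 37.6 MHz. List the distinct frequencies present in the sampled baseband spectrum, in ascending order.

fs/2 = 23.7 MHz.
125.4 MHz mod fs = 30.6 MHz.
30.6 MHz > fs/2 = 23.7 MHz, folds to fs − 30.6 MHz = 16.8 MHz.
153.2 MHz mod fs = 11 MHz.
11 MHz ≤ fs/2 = 23.7 MHz, appears at 11 MHz.
142.8 MHz mod fs = 0.6 MHz.
0.6 MHz ≤ fs/2 = 23.7 MHz, appears at 0.6 MHz.
108.8 MHz mod fs = 14 MHz.
14 MHz ≤ fs/2 = 23.7 MHz, appears at 14 MHz.
37.6 MHz > fs/2 = 23.7 MHz, folds to fs − 37.6 MHz = 9.8 MHz.
Distinct values: {0.6 MHz, 9.8 MHz, 11 MHz, 14 MHz, 16.8 MHz}.

0.6 MHz, 9.8 MHz, 11 MHz, 14 MHz, 16.8 MHz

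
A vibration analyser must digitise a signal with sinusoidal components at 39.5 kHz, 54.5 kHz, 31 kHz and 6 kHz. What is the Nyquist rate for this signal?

Highest-frequency component: 54.5 kHz.
Nyquist rate = 2 × 54.5 kHz = 109 kHz.

109 kHz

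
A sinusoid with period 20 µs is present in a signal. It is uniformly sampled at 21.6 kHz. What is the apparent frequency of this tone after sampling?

T = 20 µs → f = 1/T = 50 kHz.
50 kHz mod fs = 6.8 kHz.
6.8 kHz ≤ fs/2 = 10.8 kHz, appears at 6.8 kHz.

6.8 kHz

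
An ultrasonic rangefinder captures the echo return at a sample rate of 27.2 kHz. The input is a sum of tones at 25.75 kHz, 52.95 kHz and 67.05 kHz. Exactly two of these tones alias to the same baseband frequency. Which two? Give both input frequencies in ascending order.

fs/2 = 13.6 kHz.
25.75 kHz > fs/2 = 13.6 kHz, folds to fs − 25.75 kHz = 1.45 kHz.
52.95 kHz mod fs = 25.75 kHz.
25.75 kHz > fs/2 = 13.6 kHz, folds to fs − 25.75 kHz = 1.45 kHz.
67.05 kHz mod fs = 12.65 kHz.
12.65 kHz ≤ fs/2 = 13.6 kHz, appears at 12.65 kHz.
25.75 kHz and 52.95 kHz both map to 1.45 kHz.

25.75 kHz, 52.95 kHz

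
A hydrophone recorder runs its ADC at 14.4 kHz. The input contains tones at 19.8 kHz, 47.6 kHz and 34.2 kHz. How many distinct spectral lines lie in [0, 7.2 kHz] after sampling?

fs/2 = 7.2 kHz.
19.8 kHz mod fs = 5.4 kHz.
5.4 kHz ≤ fs/2 = 7.2 kHz, appears at 5.4 kHz.
47.6 kHz mod fs = 4.4 kHz.
4.4 kHz ≤ fs/2 = 7.2 kHz, appears at 4.4 kHz.
34.2 kHz mod fs = 5.4 kHz.
5.4 kHz ≤ fs/2 = 7.2 kHz, appears at 5.4 kHz.
Distinct values: {4.4 kHz, 5.4 kHz} → 2.

2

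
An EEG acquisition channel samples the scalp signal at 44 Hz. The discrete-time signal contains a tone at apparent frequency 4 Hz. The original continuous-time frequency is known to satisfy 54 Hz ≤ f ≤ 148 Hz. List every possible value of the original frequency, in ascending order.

84 Hz, 92 Hz, 128 Hz, 136 Hz

Frequencies that alias to 4 Hz are k·fs ± 4 Hz for integer k ≥ 0.
k=0: 4 Hz.
k=1: 40 Hz, 48 Hz.
k=2: 84 Hz, 92 Hz.
k=3: 128 Hz, 136 Hz.
k=4: 172 Hz, 180 Hz.
Within [54 Hz, 148 Hz]: 84 Hz, 92 Hz, 128 Hz, 136 Hz.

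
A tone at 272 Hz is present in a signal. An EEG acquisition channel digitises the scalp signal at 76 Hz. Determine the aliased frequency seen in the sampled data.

32 Hz

272 Hz mod fs = 44 Hz.
44 Hz > fs/2 = 38 Hz, folds to fs − 44 Hz = 32 Hz.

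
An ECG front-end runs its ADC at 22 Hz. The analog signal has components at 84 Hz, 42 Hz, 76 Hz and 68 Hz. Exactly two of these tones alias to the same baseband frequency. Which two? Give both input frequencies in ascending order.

42 Hz, 68 Hz

fs/2 = 11 Hz.
84 Hz mod fs = 18 Hz.
18 Hz > fs/2 = 11 Hz, folds to fs − 18 Hz = 4 Hz.
42 Hz mod fs = 20 Hz.
20 Hz > fs/2 = 11 Hz, folds to fs − 20 Hz = 2 Hz.
76 Hz mod fs = 10 Hz.
10 Hz ≤ fs/2 = 11 Hz, appears at 10 Hz.
68 Hz mod fs = 2 Hz.
2 Hz ≤ fs/2 = 11 Hz, appears at 2 Hz.
42 Hz and 68 Hz both map to 2 Hz.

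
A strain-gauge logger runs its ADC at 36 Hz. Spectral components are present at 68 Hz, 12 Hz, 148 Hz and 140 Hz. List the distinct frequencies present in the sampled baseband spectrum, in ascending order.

4 Hz, 12 Hz

fs/2 = 18 Hz.
68 Hz mod fs = 32 Hz.
32 Hz > fs/2 = 18 Hz, folds to fs − 32 Hz = 4 Hz.
12 Hz ≤ fs/2 = 18 Hz, passes unchanged.
148 Hz mod fs = 4 Hz.
4 Hz ≤ fs/2 = 18 Hz, appears at 4 Hz.
140 Hz mod fs = 32 Hz.
32 Hz > fs/2 = 18 Hz, folds to fs − 32 Hz = 4 Hz.
Distinct values: {4 Hz, 12 Hz}.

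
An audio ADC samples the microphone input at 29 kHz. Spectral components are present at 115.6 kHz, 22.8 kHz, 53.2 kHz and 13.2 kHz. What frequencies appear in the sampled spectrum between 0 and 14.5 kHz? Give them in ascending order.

fs/2 = 14.5 kHz.
115.6 kHz mod fs = 28.6 kHz.
28.6 kHz > fs/2 = 14.5 kHz, folds to fs − 28.6 kHz = 0.4 kHz.
22.8 kHz > fs/2 = 14.5 kHz, folds to fs − 22.8 kHz = 6.2 kHz.
53.2 kHz mod fs = 24.2 kHz.
24.2 kHz > fs/2 = 14.5 kHz, folds to fs − 24.2 kHz = 4.8 kHz.
13.2 kHz ≤ fs/2 = 14.5 kHz, passes unchanged.
Distinct values: {0.4 kHz, 4.8 kHz, 6.2 kHz, 13.2 kHz}.

0.4 kHz, 4.8 kHz, 6.2 kHz, 13.2 kHz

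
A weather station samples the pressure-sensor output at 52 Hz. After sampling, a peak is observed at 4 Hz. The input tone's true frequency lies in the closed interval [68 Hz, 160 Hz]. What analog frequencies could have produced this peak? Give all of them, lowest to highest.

100 Hz, 108 Hz, 152 Hz, 160 Hz

Frequencies that alias to 4 Hz are k·fs ± 4 Hz for integer k ≥ 0.
k=0: 4 Hz.
k=1: 48 Hz, 56 Hz.
k=2: 100 Hz, 108 Hz.
k=3: 152 Hz, 160 Hz.
k=4: 204 Hz, 212 Hz.
Within [68 Hz, 160 Hz]: 100 Hz, 108 Hz, 152 Hz, 160 Hz.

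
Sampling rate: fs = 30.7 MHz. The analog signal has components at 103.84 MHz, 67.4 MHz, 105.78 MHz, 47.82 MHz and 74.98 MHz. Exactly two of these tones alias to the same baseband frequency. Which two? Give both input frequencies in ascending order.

fs/2 = 15.35 MHz.
103.84 MHz mod fs = 11.74 MHz.
11.74 MHz ≤ fs/2 = 15.35 MHz, appears at 11.74 MHz.
67.4 MHz mod fs = 6 MHz.
6 MHz ≤ fs/2 = 15.35 MHz, appears at 6 MHz.
105.78 MHz mod fs = 13.68 MHz.
13.68 MHz ≤ fs/2 = 15.35 MHz, appears at 13.68 MHz.
47.82 MHz mod fs = 17.12 MHz.
17.12 MHz > fs/2 = 15.35 MHz, folds to fs − 17.12 MHz = 13.58 MHz.
74.98 MHz mod fs = 13.58 MHz.
13.58 MHz ≤ fs/2 = 15.35 MHz, appears at 13.58 MHz.
47.82 MHz and 74.98 MHz both map to 13.58 MHz.

47.82 MHz, 74.98 MHz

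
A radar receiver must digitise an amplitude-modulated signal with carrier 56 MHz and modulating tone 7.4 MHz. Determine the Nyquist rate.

AM sidebands sit at fc ± fm = 48.6 MHz and 63.4 MHz.
Highest-frequency component: 63.4 MHz.
Nyquist rate = 2 × 63.4 MHz = 126.8 MHz.

126.8 MHz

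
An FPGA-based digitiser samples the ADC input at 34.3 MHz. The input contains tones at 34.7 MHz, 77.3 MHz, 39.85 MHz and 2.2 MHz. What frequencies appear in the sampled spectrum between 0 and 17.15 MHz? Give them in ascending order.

0.4 MHz, 2.2 MHz, 5.55 MHz, 8.7 MHz

fs/2 = 17.15 MHz.
34.7 MHz mod fs = 0.4 MHz.
0.4 MHz ≤ fs/2 = 17.15 MHz, appears at 0.4 MHz.
77.3 MHz mod fs = 8.7 MHz.
8.7 MHz ≤ fs/2 = 17.15 MHz, appears at 8.7 MHz.
39.85 MHz mod fs = 5.55 MHz.
5.55 MHz ≤ fs/2 = 17.15 MHz, appears at 5.55 MHz.
2.2 MHz ≤ fs/2 = 17.15 MHz, passes unchanged.
Distinct values: {0.4 MHz, 2.2 MHz, 5.55 MHz, 8.7 MHz}.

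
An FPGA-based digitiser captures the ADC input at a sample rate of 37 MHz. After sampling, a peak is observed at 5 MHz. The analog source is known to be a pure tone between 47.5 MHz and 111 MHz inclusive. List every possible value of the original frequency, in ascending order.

69 MHz, 79 MHz, 106 MHz

Frequencies that alias to 5 MHz are k·fs ± 5 MHz for integer k ≥ 0.
k=0: 5 MHz.
k=1: 32 MHz, 42 MHz.
k=2: 69 MHz, 79 MHz.
k=3: 106 MHz, 116 MHz.
k=4: 143 MHz, 153 MHz.
Within [47.5 MHz, 111 MHz]: 69 MHz, 79 MHz, 106 MHz.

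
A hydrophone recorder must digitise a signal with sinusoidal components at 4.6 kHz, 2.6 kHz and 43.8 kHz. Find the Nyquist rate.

87.6 kHz

Highest-frequency component: 43.8 kHz.
Nyquist rate = 2 × 43.8 kHz = 87.6 kHz.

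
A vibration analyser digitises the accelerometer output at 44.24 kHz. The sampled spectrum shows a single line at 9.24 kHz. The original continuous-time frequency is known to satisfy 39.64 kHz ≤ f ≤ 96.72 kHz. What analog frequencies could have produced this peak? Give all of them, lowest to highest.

Frequencies that alias to 9.24 kHz are k·fs ± 9.24 kHz for integer k ≥ 0.
k=0: 9.24 kHz.
k=1: 35 kHz, 53.48 kHz.
k=2: 79.24 kHz, 97.72 kHz.
k=3: 123.48 kHz, 141.96 kHz.
Within [39.64 kHz, 96.72 kHz]: 53.48 kHz, 79.24 kHz.

53.48 kHz, 79.24 kHz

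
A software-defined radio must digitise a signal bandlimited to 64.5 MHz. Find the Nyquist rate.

129 MHz

Nyquist rate = 2 × 64.5 MHz = 129 MHz.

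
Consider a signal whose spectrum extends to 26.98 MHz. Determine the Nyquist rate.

Nyquist rate = 2 × 26.98 MHz = 53.96 MHz.

53.96 MHz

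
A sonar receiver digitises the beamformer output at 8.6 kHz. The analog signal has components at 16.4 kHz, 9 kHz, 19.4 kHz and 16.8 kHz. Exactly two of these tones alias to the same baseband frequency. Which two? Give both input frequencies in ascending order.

fs/2 = 4.3 kHz.
16.4 kHz mod fs = 7.8 kHz.
7.8 kHz > fs/2 = 4.3 kHz, folds to fs − 7.8 kHz = 0.8 kHz.
9 kHz mod fs = 0.4 kHz.
0.4 kHz ≤ fs/2 = 4.3 kHz, appears at 0.4 kHz.
19.4 kHz mod fs = 2.2 kHz.
2.2 kHz ≤ fs/2 = 4.3 kHz, appears at 2.2 kHz.
16.8 kHz mod fs = 8.2 kHz.
8.2 kHz > fs/2 = 4.3 kHz, folds to fs − 8.2 kHz = 0.4 kHz.
9 kHz and 16.8 kHz both map to 0.4 kHz.

9 kHz, 16.8 kHz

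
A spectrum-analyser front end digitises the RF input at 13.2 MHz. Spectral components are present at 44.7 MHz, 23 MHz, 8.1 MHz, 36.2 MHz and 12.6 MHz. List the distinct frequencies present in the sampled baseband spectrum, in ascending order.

0.6 MHz, 3.4 MHz, 5.1 MHz

fs/2 = 6.6 MHz.
44.7 MHz mod fs = 5.1 MHz.
5.1 MHz ≤ fs/2 = 6.6 MHz, appears at 5.1 MHz.
23 MHz mod fs = 9.8 MHz.
9.8 MHz > fs/2 = 6.6 MHz, folds to fs − 9.8 MHz = 3.4 MHz.
8.1 MHz > fs/2 = 6.6 MHz, folds to fs − 8.1 MHz = 5.1 MHz.
36.2 MHz mod fs = 9.8 MHz.
9.8 MHz > fs/2 = 6.6 MHz, folds to fs − 9.8 MHz = 3.4 MHz.
12.6 MHz > fs/2 = 6.6 MHz, folds to fs − 12.6 MHz = 0.6 MHz.
Distinct values: {0.6 MHz, 3.4 MHz, 5.1 MHz}.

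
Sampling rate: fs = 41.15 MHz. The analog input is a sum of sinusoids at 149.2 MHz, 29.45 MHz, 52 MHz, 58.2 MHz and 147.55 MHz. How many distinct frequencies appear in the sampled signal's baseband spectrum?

4

fs/2 = 20.575 MHz.
149.2 MHz mod fs = 25.75 MHz.
25.75 MHz > fs/2 = 20.575 MHz, folds to fs − 25.75 MHz = 15.4 MHz.
29.45 MHz > fs/2 = 20.575 MHz, folds to fs − 29.45 MHz = 11.7 MHz.
52 MHz mod fs = 10.85 MHz.
10.85 MHz ≤ fs/2 = 20.575 MHz, appears at 10.85 MHz.
58.2 MHz mod fs = 17.05 MHz.
17.05 MHz ≤ fs/2 = 20.575 MHz, appears at 17.05 MHz.
147.55 MHz mod fs = 24.1 MHz.
24.1 MHz > fs/2 = 20.575 MHz, folds to fs − 24.1 MHz = 17.05 MHz.
Distinct values: {10.85 MHz, 11.7 MHz, 15.4 MHz, 17.05 MHz} → 4.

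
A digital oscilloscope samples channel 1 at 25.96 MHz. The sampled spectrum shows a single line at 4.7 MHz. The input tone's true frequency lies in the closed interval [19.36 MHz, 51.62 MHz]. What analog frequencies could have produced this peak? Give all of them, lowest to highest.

21.26 MHz, 30.66 MHz, 47.22 MHz

Frequencies that alias to 4.7 MHz are k·fs ± 4.7 MHz for integer k ≥ 0.
k=0: 4.7 MHz.
k=1: 21.26 MHz, 30.66 MHz.
k=2: 47.22 MHz, 56.62 MHz.
k=3: 73.18 MHz, 82.58 MHz.
Within [19.36 MHz, 51.62 MHz]: 21.26 MHz, 30.66 MHz, 47.22 MHz.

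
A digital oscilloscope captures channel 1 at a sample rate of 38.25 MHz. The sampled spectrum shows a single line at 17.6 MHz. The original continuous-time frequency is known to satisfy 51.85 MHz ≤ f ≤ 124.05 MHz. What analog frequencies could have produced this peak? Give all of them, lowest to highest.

Frequencies that alias to 17.6 MHz are k·fs ± 17.6 MHz for integer k ≥ 0.
k=0: 17.6 MHz.
k=1: 20.65 MHz, 55.85 MHz.
k=2: 58.9 MHz, 94.1 MHz.
k=3: 97.15 MHz, 132.35 MHz.
k=4: 135.4 MHz, 170.6 MHz.
Within [51.85 MHz, 124.05 MHz]: 55.85 MHz, 58.9 MHz, 94.1 MHz, 97.15 MHz.

55.85 MHz, 58.9 MHz, 94.1 MHz, 97.15 MHz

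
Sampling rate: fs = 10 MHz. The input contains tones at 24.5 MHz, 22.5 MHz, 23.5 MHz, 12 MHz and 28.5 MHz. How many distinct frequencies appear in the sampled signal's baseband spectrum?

5

fs/2 = 5 MHz.
24.5 MHz mod fs = 4.5 MHz.
4.5 MHz ≤ fs/2 = 5 MHz, appears at 4.5 MHz.
22.5 MHz mod fs = 2.5 MHz.
2.5 MHz ≤ fs/2 = 5 MHz, appears at 2.5 MHz.
23.5 MHz mod fs = 3.5 MHz.
3.5 MHz ≤ fs/2 = 5 MHz, appears at 3.5 MHz.
12 MHz mod fs = 2 MHz.
2 MHz ≤ fs/2 = 5 MHz, appears at 2 MHz.
28.5 MHz mod fs = 8.5 MHz.
8.5 MHz > fs/2 = 5 MHz, folds to fs − 8.5 MHz = 1.5 MHz.
Distinct values: {1.5 MHz, 2 MHz, 2.5 MHz, 3.5 MHz, 4.5 MHz} → 5.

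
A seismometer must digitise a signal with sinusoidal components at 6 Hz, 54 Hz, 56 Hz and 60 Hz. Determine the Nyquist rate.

120 Hz

Highest-frequency component: 60 Hz.
Nyquist rate = 2 × 60 Hz = 120 Hz.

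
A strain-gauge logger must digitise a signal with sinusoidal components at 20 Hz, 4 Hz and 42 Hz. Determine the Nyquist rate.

84 Hz

Highest-frequency component: 42 Hz.
Nyquist rate = 2 × 42 Hz = 84 Hz.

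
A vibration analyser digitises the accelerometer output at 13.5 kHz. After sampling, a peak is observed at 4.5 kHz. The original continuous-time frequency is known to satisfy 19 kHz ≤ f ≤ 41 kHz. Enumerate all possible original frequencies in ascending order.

22.5 kHz, 31.5 kHz, 36 kHz

Frequencies that alias to 4.5 kHz are k·fs ± 4.5 kHz for integer k ≥ 0.
k=0: 4.5 kHz.
k=1: 9 kHz, 18 kHz.
k=2: 22.5 kHz, 31.5 kHz.
k=3: 36 kHz, 45 kHz.
k=4: 49.5 kHz, 58.5 kHz.
Within [19 kHz, 41 kHz]: 22.5 kHz, 31.5 kHz, 36 kHz.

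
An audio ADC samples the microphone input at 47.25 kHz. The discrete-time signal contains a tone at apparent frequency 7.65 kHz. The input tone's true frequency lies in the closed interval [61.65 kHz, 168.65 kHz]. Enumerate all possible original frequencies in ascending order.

Frequencies that alias to 7.65 kHz are k·fs ± 7.65 kHz for integer k ≥ 0.
k=0: 7.65 kHz.
k=1: 39.6 kHz, 54.9 kHz.
k=2: 86.85 kHz, 102.15 kHz.
k=3: 134.1 kHz, 149.4 kHz.
k=4: 181.35 kHz, 196.65 kHz.
Within [61.65 kHz, 168.65 kHz]: 86.85 kHz, 102.15 kHz, 134.1 kHz, 149.4 kHz.

86.85 kHz, 102.15 kHz, 134.1 kHz, 149.4 kHz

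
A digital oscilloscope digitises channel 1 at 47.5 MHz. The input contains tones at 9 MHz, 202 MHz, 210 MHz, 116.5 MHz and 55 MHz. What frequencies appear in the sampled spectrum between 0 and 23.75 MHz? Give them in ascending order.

7.5 MHz, 9 MHz, 12 MHz, 20 MHz, 21.5 MHz

fs/2 = 23.75 MHz.
9 MHz ≤ fs/2 = 23.75 MHz, passes unchanged.
202 MHz mod fs = 12 MHz.
12 MHz ≤ fs/2 = 23.75 MHz, appears at 12 MHz.
210 MHz mod fs = 20 MHz.
20 MHz ≤ fs/2 = 23.75 MHz, appears at 20 MHz.
116.5 MHz mod fs = 21.5 MHz.
21.5 MHz ≤ fs/2 = 23.75 MHz, appears at 21.5 MHz.
55 MHz mod fs = 7.5 MHz.
7.5 MHz ≤ fs/2 = 23.75 MHz, appears at 7.5 MHz.
Distinct values: {7.5 MHz, 9 MHz, 12 MHz, 20 MHz, 21.5 MHz}.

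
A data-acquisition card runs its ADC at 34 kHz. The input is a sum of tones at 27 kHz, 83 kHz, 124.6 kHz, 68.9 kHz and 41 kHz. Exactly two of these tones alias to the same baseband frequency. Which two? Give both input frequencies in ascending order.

27 kHz, 41 kHz

fs/2 = 17 kHz.
27 kHz > fs/2 = 17 kHz, folds to fs − 27 kHz = 7 kHz.
83 kHz mod fs = 15 kHz.
15 kHz ≤ fs/2 = 17 kHz, appears at 15 kHz.
124.6 kHz mod fs = 22.6 kHz.
22.6 kHz > fs/2 = 17 kHz, folds to fs − 22.6 kHz = 11.4 kHz.
68.9 kHz mod fs = 0.9 kHz.
0.9 kHz ≤ fs/2 = 17 kHz, appears at 0.9 kHz.
41 kHz mod fs = 7 kHz.
7 kHz ≤ fs/2 = 17 kHz, appears at 7 kHz.
27 kHz and 41 kHz both map to 7 kHz.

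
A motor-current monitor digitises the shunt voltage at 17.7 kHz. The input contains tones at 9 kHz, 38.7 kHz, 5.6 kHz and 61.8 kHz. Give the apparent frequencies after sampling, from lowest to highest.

3.3 kHz, 5.6 kHz, 8.7 kHz

fs/2 = 8.85 kHz.
9 kHz > fs/2 = 8.85 kHz, folds to fs − 9 kHz = 8.7 kHz.
38.7 kHz mod fs = 3.3 kHz.
3.3 kHz ≤ fs/2 = 8.85 kHz, appears at 3.3 kHz.
5.6 kHz ≤ fs/2 = 8.85 kHz, passes unchanged.
61.8 kHz mod fs = 8.7 kHz.
8.7 kHz ≤ fs/2 = 8.85 kHz, appears at 8.7 kHz.
Distinct values: {3.3 kHz, 5.6 kHz, 8.7 kHz}.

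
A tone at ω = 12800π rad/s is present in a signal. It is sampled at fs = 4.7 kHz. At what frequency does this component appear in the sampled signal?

ω = 12800π rad/s → f = ω/(2π) = 6400 Hz = 6.4 kHz.
6.4 kHz mod fs = 1.7 kHz.
1.7 kHz ≤ fs/2 = 2.35 kHz, appears at 1.7 kHz.

1.7 kHz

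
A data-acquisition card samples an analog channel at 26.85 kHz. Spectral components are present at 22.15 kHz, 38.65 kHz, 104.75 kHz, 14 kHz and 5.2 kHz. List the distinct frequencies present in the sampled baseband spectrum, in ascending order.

fs/2 = 13.425 kHz.
22.15 kHz > fs/2 = 13.425 kHz, folds to fs − 22.15 kHz = 4.7 kHz.
38.65 kHz mod fs = 11.8 kHz.
11.8 kHz ≤ fs/2 = 13.425 kHz, appears at 11.8 kHz.
104.75 kHz mod fs = 24.2 kHz.
24.2 kHz > fs/2 = 13.425 kHz, folds to fs − 24.2 kHz = 2.65 kHz.
14 kHz > fs/2 = 13.425 kHz, folds to fs − 14 kHz = 12.85 kHz.
5.2 kHz ≤ fs/2 = 13.425 kHz, passes unchanged.
Distinct values: {2.65 kHz, 4.7 kHz, 5.2 kHz, 11.8 kHz, 12.85 kHz}.

2.65 kHz, 4.7 kHz, 5.2 kHz, 11.8 kHz, 12.85 kHz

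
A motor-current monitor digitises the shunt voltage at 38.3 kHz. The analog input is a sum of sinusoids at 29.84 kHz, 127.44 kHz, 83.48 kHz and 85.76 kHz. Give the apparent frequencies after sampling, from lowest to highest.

6.88 kHz, 8.46 kHz, 9.16 kHz, 12.54 kHz

fs/2 = 19.15 kHz.
29.84 kHz > fs/2 = 19.15 kHz, folds to fs − 29.84 kHz = 8.46 kHz.
127.44 kHz mod fs = 12.54 kHz.
12.54 kHz ≤ fs/2 = 19.15 kHz, appears at 12.54 kHz.
83.48 kHz mod fs = 6.88 kHz.
6.88 kHz ≤ fs/2 = 19.15 kHz, appears at 6.88 kHz.
85.76 kHz mod fs = 9.16 kHz.
9.16 kHz ≤ fs/2 = 19.15 kHz, appears at 9.16 kHz.
Distinct values: {6.88 kHz, 8.46 kHz, 9.16 kHz, 12.54 kHz}.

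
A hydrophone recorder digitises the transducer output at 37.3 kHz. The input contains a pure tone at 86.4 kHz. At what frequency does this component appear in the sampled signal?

86.4 kHz mod fs = 11.8 kHz.
11.8 kHz ≤ fs/2 = 18.65 kHz, appears at 11.8 kHz.

11.8 kHz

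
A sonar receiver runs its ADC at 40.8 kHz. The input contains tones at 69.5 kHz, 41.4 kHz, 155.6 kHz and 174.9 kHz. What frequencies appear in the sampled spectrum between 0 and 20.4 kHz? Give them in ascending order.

fs/2 = 20.4 kHz.
69.5 kHz mod fs = 28.7 kHz.
28.7 kHz > fs/2 = 20.4 kHz, folds to fs − 28.7 kHz = 12.1 kHz.
41.4 kHz mod fs = 0.6 kHz.
0.6 kHz ≤ fs/2 = 20.4 kHz, appears at 0.6 kHz.
155.6 kHz mod fs = 33.2 kHz.
33.2 kHz > fs/2 = 20.4 kHz, folds to fs − 33.2 kHz = 7.6 kHz.
174.9 kHz mod fs = 11.7 kHz.
11.7 kHz ≤ fs/2 = 20.4 kHz, appears at 11.7 kHz.
Distinct values: {0.6 kHz, 7.6 kHz, 11.7 kHz, 12.1 kHz}.

0.6 kHz, 7.6 kHz, 11.7 kHz, 12.1 kHz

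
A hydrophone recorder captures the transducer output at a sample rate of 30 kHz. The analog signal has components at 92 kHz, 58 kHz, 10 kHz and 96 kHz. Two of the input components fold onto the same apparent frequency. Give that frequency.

2 kHz

fs/2 = 15 kHz.
92 kHz mod fs = 2 kHz.
2 kHz ≤ fs/2 = 15 kHz, appears at 2 kHz.
58 kHz mod fs = 28 kHz.
28 kHz > fs/2 = 15 kHz, folds to fs − 28 kHz = 2 kHz.
10 kHz ≤ fs/2 = 15 kHz, passes unchanged.
96 kHz mod fs = 6 kHz.
6 kHz ≤ fs/2 = 15 kHz, appears at 6 kHz.
58 kHz and 92 kHz both map to 2 kHz.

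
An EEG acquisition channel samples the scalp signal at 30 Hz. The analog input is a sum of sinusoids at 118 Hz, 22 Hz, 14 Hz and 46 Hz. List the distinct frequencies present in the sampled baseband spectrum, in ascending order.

2 Hz, 8 Hz, 14 Hz

fs/2 = 15 Hz.
118 Hz mod fs = 28 Hz.
28 Hz > fs/2 = 15 Hz, folds to fs − 28 Hz = 2 Hz.
22 Hz > fs/2 = 15 Hz, folds to fs − 22 Hz = 8 Hz.
14 Hz ≤ fs/2 = 15 Hz, passes unchanged.
46 Hz mod fs = 16 Hz.
16 Hz > fs/2 = 15 Hz, folds to fs − 16 Hz = 14 Hz.
Distinct values: {2 Hz, 8 Hz, 14 Hz}.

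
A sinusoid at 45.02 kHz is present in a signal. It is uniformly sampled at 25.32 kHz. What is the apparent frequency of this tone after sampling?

5.62 kHz

45.02 kHz mod fs = 19.7 kHz.
19.7 kHz > fs/2 = 12.66 kHz, folds to fs − 19.7 kHz = 5.62 kHz.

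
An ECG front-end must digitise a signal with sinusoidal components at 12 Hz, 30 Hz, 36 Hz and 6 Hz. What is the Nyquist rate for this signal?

Highest-frequency component: 36 Hz.
Nyquist rate = 2 × 36 Hz = 72 Hz.

72 Hz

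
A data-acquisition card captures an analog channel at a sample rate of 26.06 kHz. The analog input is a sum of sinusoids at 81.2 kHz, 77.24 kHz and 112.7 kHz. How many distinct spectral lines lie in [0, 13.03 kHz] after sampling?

3

fs/2 = 13.03 kHz.
81.2 kHz mod fs = 3.02 kHz.
3.02 kHz ≤ fs/2 = 13.03 kHz, appears at 3.02 kHz.
77.24 kHz mod fs = 25.12 kHz.
25.12 kHz > fs/2 = 13.03 kHz, folds to fs − 25.12 kHz = 0.94 kHz.
112.7 kHz mod fs = 8.46 kHz.
8.46 kHz ≤ fs/2 = 13.03 kHz, appears at 8.46 kHz.
Distinct values: {0.94 kHz, 3.02 kHz, 8.46 kHz} → 3.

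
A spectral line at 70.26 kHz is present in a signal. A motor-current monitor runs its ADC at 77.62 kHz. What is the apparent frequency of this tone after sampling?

70.26 kHz > fs/2 = 38.81 kHz, folds to fs − 70.26 kHz = 7.36 kHz.

7.36 kHz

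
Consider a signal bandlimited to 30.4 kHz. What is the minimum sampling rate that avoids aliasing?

Nyquist rate = 2 × 30.4 kHz = 60.8 kHz.

60.8 kHz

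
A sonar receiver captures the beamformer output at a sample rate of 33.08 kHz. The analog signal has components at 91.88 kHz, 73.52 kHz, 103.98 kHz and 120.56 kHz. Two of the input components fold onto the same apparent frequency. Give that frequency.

7.36 kHz

fs/2 = 16.54 kHz.
91.88 kHz mod fs = 25.72 kHz.
25.72 kHz > fs/2 = 16.54 kHz, folds to fs − 25.72 kHz = 7.36 kHz.
73.52 kHz mod fs = 7.36 kHz.
7.36 kHz ≤ fs/2 = 16.54 kHz, appears at 7.36 kHz.
103.98 kHz mod fs = 4.74 kHz.
4.74 kHz ≤ fs/2 = 16.54 kHz, appears at 4.74 kHz.
120.56 kHz mod fs = 21.32 kHz.
21.32 kHz > fs/2 = 16.54 kHz, folds to fs − 21.32 kHz = 11.76 kHz.
73.52 kHz and 91.88 kHz both map to 7.36 kHz.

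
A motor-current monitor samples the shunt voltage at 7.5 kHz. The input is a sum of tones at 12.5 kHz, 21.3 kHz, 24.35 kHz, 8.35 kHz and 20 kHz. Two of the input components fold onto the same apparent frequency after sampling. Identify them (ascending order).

fs/2 = 3.75 kHz.
12.5 kHz mod fs = 5 kHz.
5 kHz > fs/2 = 3.75 kHz, folds to fs − 5 kHz = 2.5 kHz.
21.3 kHz mod fs = 6.3 kHz.
6.3 kHz > fs/2 = 3.75 kHz, folds to fs − 6.3 kHz = 1.2 kHz.
24.35 kHz mod fs = 1.85 kHz.
1.85 kHz ≤ fs/2 = 3.75 kHz, appears at 1.85 kHz.
8.35 kHz mod fs = 0.85 kHz.
0.85 kHz ≤ fs/2 = 3.75 kHz, appears at 0.85 kHz.
20 kHz mod fs = 5 kHz.
5 kHz > fs/2 = 3.75 kHz, folds to fs − 5 kHz = 2.5 kHz.
12.5 kHz and 20 kHz both map to 2.5 kHz.

12.5 kHz, 20 kHz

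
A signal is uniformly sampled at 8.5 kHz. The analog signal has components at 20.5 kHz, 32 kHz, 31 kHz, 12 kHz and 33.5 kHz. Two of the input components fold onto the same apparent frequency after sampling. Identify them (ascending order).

12 kHz, 20.5 kHz

fs/2 = 4.25 kHz.
20.5 kHz mod fs = 3.5 kHz.
3.5 kHz ≤ fs/2 = 4.25 kHz, appears at 3.5 kHz.
32 kHz mod fs = 6.5 kHz.
6.5 kHz > fs/2 = 4.25 kHz, folds to fs − 6.5 kHz = 2 kHz.
31 kHz mod fs = 5.5 kHz.
5.5 kHz > fs/2 = 4.25 kHz, folds to fs − 5.5 kHz = 3 kHz.
12 kHz mod fs = 3.5 kHz.
3.5 kHz ≤ fs/2 = 4.25 kHz, appears at 3.5 kHz.
33.5 kHz mod fs = 8 kHz.
8 kHz > fs/2 = 4.25 kHz, folds to fs − 8 kHz = 0.5 kHz.
12 kHz and 20.5 kHz both map to 3.5 kHz.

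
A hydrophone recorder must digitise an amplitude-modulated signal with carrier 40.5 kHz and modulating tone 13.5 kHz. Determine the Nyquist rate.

108 kHz

AM sidebands sit at fc ± fm = 27 kHz and 54 kHz.
Highest-frequency component: 54 kHz.
Nyquist rate = 2 × 54 kHz = 108 kHz.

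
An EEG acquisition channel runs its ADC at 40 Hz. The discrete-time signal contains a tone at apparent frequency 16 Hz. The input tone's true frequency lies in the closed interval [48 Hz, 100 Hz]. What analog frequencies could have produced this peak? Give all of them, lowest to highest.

Frequencies that alias to 16 Hz are k·fs ± 16 Hz for integer k ≥ 0.
k=0: 16 Hz.
k=1: 24 Hz, 56 Hz.
k=2: 64 Hz, 96 Hz.
k=3: 104 Hz, 136 Hz.
Within [48 Hz, 100 Hz]: 56 Hz, 64 Hz, 96 Hz.

56 Hz, 64 Hz, 96 Hz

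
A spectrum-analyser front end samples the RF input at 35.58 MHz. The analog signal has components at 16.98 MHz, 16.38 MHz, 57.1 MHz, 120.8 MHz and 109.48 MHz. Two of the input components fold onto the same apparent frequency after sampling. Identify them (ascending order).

57.1 MHz, 120.8 MHz

fs/2 = 17.79 MHz.
16.98 MHz ≤ fs/2 = 17.79 MHz, passes unchanged.
16.38 MHz ≤ fs/2 = 17.79 MHz, passes unchanged.
57.1 MHz mod fs = 21.52 MHz.
21.52 MHz > fs/2 = 17.79 MHz, folds to fs − 21.52 MHz = 14.06 MHz.
120.8 MHz mod fs = 14.06 MHz.
14.06 MHz ≤ fs/2 = 17.79 MHz, appears at 14.06 MHz.
109.48 MHz mod fs = 2.74 MHz.
2.74 MHz ≤ fs/2 = 17.79 MHz, appears at 2.74 MHz.
57.1 MHz and 120.8 MHz both map to 14.06 MHz.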